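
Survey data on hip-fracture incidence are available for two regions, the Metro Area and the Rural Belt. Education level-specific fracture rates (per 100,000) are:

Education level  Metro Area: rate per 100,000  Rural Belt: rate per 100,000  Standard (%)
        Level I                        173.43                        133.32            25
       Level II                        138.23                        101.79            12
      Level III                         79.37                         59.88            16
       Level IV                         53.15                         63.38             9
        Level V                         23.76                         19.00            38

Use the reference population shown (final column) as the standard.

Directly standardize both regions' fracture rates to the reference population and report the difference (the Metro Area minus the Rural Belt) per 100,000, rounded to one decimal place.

Standard weights: 0.25, 0.12, 0.16, 0.09, 0.38.
The Metro Area: 0.2500×173.43 + 0.1200×138.23 + 0.1600×79.37 + 0.0900×53.15 + 0.3800×23.76 = 86.4566 per 100,000.
The Rural Belt: 0.2500×133.32 + 0.1200×101.79 + 0.1600×59.88 + 0.0900×63.38 + 0.3800×19.00 = 68.0498 per 100,000.
Difference = 86.4566 − 68.0498 = 18.4068.

18.4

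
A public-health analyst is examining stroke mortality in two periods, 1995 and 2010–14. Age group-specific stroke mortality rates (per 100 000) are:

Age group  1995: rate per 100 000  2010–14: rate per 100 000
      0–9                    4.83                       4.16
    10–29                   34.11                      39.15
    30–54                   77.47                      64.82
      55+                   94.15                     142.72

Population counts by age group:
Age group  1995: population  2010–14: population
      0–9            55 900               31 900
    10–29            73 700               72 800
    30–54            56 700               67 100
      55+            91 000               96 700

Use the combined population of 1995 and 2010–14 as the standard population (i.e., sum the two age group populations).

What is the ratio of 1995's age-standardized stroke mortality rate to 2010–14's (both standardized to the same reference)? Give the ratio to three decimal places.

0.799

Combined standard total = 545 800; weights = 0.1609, 0.2684, 0.2268, 0.3439.
1995: 0.1609×4.83 + 0.2684×34.11 + 0.2268×77.47 + 0.3439×94.15 = 59.8826 per 100 000.
2010–14: 0.1609×4.16 + 0.2684×39.15 + 0.2268×64.82 + 0.3439×142.72 = 74.9615 per 100 000.
Ratio = 59.8826 ÷ 74.9615 = 0.79884.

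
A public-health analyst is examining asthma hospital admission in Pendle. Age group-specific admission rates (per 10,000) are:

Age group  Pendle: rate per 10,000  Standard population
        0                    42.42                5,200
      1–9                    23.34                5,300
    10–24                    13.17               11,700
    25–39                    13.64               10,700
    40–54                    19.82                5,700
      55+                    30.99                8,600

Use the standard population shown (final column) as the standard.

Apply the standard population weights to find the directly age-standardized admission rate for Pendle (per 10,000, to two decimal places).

21.69

Standard total = 47,200; weights = 0.1102, 0.1123, 0.2479, 0.2267, 0.1208, 0.1822.
Standardized rate: 0.1102×42.42 + 0.1123×23.34 + 0.2479×13.17 + 0.2267×13.64 + 0.1208×19.82 + 0.1822×30.99 = 21.6909 per 10,000.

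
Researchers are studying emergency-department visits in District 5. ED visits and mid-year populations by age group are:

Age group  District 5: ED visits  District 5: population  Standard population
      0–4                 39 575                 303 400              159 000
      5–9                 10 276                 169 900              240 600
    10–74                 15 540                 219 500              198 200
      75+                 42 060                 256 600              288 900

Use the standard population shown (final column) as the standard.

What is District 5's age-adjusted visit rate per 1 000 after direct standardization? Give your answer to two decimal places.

109.03

Age-specific rates per 1 000 for District 5: 130.438, 60.483, 70.797, 163.913.
Standard total = 886 700; weights = 0.1793, 0.2713, 0.2235, 0.3258.
Standardized rate: 0.1793×130.438 + 0.2713×60.483 + 0.2235×70.797 + 0.3258×163.913 = 109.0315 per 1 000.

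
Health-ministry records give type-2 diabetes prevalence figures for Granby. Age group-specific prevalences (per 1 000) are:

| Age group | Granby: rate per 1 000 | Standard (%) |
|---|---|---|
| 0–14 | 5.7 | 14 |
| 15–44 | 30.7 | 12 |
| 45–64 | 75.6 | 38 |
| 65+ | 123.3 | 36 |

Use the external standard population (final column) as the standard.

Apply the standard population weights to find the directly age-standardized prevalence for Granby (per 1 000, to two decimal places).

77.60

Standard weights: 0.14, 0.12, 0.38, 0.36.
Standardized rate: 0.1400×5.7 + 0.1200×30.7 + 0.3800×75.6 + 0.3600×123.3 = 77.5980 per 1 000.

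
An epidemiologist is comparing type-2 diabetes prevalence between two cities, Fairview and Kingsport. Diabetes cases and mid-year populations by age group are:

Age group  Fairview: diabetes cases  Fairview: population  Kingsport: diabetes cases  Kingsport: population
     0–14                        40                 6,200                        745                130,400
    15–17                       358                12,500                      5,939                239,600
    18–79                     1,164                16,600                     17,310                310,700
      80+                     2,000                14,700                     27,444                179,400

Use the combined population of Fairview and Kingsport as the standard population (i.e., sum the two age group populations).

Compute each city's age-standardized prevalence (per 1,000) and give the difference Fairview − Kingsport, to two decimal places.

Age-specific rates per 1,000 for Fairview: 6.452, 28.640, 70.120, 136.054.
For Kingsport: 5.713, 24.787, 55.713, 152.977.
Combined standard total = 910,100; weights = 0.1501, 0.2770, 0.3596, 0.2133.
Fairview: 0.1501×6.452 + 0.2770×28.640 + 0.3596×70.120 + 0.2133×136.054 = 63.1360 per 1,000.
Kingsport: 0.1501×5.713 + 0.2770×24.787 + 0.3596×55.713 + 0.2133×152.977 = 60.3855 per 1,000.
Difference = 63.1360 − 60.3855 = 2.7504.

2.75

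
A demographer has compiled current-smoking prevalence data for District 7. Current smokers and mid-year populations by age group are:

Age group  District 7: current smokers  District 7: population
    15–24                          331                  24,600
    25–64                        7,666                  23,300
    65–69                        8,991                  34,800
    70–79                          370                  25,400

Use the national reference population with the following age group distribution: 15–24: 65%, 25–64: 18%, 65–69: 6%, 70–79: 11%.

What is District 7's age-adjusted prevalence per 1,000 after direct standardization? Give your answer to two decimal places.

85.07

Age-specific rates per 1,000 for District 7: 13.455, 329.013, 258.362, 14.567.
Standard weights: 0.65, 0.18, 0.06, 0.11.
Standardized rate: 0.6500×13.455 + 0.1800×329.013 + 0.0600×258.362 + 0.1100×14.567 = 85.0723 per 1,000.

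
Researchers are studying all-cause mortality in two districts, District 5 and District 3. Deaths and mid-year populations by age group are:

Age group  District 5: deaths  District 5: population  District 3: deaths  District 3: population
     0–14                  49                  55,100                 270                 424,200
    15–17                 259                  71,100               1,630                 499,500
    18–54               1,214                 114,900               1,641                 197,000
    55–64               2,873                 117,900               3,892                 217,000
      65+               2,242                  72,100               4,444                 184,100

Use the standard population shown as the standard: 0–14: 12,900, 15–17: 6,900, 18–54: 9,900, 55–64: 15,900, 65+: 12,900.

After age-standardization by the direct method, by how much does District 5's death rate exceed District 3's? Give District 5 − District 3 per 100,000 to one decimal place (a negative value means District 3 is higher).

376.1

Age-specific rates per 100,000 for District 5: 88.93, 364.28, 1056.57, 2436.81, 3109.57.
For District 3: 63.65, 326.33, 832.99, 1793.55, 2413.91.
Standard total = 58,500; weights = 0.2205, 0.1179, 0.1692, 0.2718, 0.2205.
District 5: 0.2205×88.93 + 0.1179×364.28 + 0.1692×1056.57 + 0.2718×2436.81 + 0.2205×3109.57 = 1589.3929 per 100,000.
District 3: 0.2205×63.65 + 0.1179×326.33 + 0.1692×832.99 + 0.2718×1793.55 + 0.2205×2413.91 = 1213.2680 per 100,000.
Difference = 1589.3929 − 1213.2680 = 376.1250.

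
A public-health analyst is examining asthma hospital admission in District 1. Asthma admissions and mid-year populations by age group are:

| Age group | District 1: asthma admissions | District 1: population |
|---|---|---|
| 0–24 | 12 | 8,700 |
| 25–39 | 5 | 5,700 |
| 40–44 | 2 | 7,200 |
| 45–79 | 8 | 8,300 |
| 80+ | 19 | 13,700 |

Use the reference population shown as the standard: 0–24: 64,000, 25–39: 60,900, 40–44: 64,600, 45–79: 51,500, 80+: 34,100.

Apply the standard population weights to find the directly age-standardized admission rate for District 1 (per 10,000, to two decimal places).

9.33

Age-specific rates per 10,000 for District 1: 13.79, 8.77, 2.78, 9.64, 13.87.
Standard total = 275,100; weights = 0.2326, 0.2214, 0.2348, 0.1872, 0.1240.
Standardized rate: 0.2326×13.79 + 0.2214×8.77 + 0.2348×2.78 + 0.1872×9.64 + 0.1240×13.87 = 9.3265 per 10,000.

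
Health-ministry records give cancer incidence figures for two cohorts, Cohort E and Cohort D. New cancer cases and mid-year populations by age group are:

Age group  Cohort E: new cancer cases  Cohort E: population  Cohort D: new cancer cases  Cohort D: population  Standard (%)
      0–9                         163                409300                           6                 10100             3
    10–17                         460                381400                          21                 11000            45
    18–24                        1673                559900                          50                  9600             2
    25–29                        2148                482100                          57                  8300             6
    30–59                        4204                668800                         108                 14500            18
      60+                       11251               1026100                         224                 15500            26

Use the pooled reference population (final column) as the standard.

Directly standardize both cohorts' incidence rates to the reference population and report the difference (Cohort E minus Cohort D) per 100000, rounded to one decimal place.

Age-specific rates per 100000 for Cohort E: 39.82, 120.61, 298.80, 445.55, 628.59, 1096.48.
For Cohort D: 59.41, 190.91, 520.83, 686.75, 744.83, 1445.16.
Standard weights: 0.03, 0.45, 0.02, 0.06, 0.18, 0.26.
Cohort E: 0.0300×39.82 + 0.4500×120.61 + 0.0200×298.80 + 0.0600×445.55 + 0.1800×628.59 + 0.2600×1096.48 = 486.4088 per 100000.
Cohort D: 0.0300×59.41 + 0.4500×190.91 + 0.0200×520.83 + 0.0600×686.75 + 0.1800×744.83 + 0.2600×1445.16 = 649.1237 per 100000.
Difference = 486.4088 − 649.1237 = -162.7149.

-162.7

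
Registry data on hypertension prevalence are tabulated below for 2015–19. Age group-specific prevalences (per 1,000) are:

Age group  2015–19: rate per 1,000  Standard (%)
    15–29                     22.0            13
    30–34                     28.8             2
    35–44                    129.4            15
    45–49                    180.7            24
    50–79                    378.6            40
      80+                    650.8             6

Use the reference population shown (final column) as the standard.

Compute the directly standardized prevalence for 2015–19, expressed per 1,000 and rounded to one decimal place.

Standard weights: 0.13, 0.02, 0.15, 0.24, 0.40, 0.06.
Standardized rate: 0.1300×22.0 + 0.0200×28.8 + 0.1500×129.4 + 0.2400×180.7 + 0.4000×378.6 + 0.0600×650.8 = 256.7020 per 1,000.

256.7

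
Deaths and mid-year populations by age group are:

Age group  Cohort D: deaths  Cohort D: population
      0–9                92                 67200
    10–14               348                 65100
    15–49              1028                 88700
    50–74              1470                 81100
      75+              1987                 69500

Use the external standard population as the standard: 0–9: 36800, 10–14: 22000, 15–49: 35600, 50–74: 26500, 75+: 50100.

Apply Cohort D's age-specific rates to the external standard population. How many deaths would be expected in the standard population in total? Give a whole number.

Age-specific rates per 1000 for Cohort D: 1.369, 5.346, 11.590, 18.126, 28.590.
Expected deaths = Σ (standard pop × age-specific rate ÷ 1000)
= 36800×1.369/1000 + 22000×5.346/1000 + 35600×11.590/1000 + 26500×18.126/1000 + 50100×28.590/1000
= 50.38 + 117.60 + 412.59 + 480.33 + 1432.36 = 2493.26.

2493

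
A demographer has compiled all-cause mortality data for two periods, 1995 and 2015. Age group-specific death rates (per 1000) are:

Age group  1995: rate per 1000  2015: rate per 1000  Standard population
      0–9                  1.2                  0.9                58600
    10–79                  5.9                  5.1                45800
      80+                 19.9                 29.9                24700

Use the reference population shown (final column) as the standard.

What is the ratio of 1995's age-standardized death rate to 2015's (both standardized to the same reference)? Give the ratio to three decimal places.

Standard total = 129100; weights = 0.4539, 0.3548, 0.1913.
1995: 0.4539×1.2 + 0.3548×5.9 + 0.1913×19.9 = 6.4452 per 1000.
2015: 0.4539×0.9 + 0.3548×5.1 + 0.1913×29.9 = 7.9384 per 1000.
Ratio = 6.4452 ÷ 7.9384 = 0.81189.

0.812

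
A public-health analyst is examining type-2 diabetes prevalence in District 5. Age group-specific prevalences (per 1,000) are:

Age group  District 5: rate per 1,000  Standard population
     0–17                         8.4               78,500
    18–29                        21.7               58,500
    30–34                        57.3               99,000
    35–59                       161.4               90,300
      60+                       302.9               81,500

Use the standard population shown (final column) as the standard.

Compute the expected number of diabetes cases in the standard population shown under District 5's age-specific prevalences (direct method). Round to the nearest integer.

Expected diabetes cases = Σ (standard pop × age-specific rate ÷ 1,000)
= 78,500×8.4/1,000 + 58,500×21.7/1,000 + 99,000×57.3/1,000 + 90,300×161.4/1,000 + 81,500×302.9/1,000
= 659.40 + 1269.45 + 5672.70 + 14574.42 + 24686.35 = 46862.32.

46862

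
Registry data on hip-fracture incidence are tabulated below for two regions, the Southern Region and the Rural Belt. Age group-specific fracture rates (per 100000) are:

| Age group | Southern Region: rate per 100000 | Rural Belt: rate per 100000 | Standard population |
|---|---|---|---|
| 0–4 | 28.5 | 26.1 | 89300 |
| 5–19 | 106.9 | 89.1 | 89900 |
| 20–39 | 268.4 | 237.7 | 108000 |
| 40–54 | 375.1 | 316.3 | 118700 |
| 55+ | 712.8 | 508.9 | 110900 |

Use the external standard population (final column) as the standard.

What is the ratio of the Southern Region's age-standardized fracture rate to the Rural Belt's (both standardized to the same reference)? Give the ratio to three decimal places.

1.267

Standard total = 516800; weights = 0.1728, 0.1740, 0.2090, 0.2297, 0.2146.
The Southern Region: 0.1728×28.5 + 0.1740×106.9 + 0.2090×268.4 + 0.2297×375.1 + 0.2146×712.8 = 318.7238 per 100000.
The Rural Belt: 0.1728×26.1 + 0.1740×89.1 + 0.2090×237.7 + 0.2297×316.3 + 0.2146×508.9 = 251.5368 per 100000.
Ratio = 318.7238 ÷ 251.5368 = 1.26711.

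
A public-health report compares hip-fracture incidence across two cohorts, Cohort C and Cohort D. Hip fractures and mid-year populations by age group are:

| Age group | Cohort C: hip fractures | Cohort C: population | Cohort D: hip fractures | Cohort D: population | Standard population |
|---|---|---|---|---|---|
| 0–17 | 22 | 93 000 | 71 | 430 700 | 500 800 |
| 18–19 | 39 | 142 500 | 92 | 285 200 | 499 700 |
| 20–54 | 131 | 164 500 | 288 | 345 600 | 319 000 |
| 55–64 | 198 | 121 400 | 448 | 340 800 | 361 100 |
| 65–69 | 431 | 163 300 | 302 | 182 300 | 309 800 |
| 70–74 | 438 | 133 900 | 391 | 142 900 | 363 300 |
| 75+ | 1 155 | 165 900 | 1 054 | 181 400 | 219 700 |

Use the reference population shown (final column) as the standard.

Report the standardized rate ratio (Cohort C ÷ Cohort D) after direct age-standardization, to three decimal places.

Age-specific rates per 100 000 for Cohort C: 23.66, 27.37, 79.64, 163.10, 263.93, 327.11, 696.20.
For Cohort D: 16.48, 32.26, 83.33, 131.46, 165.66, 273.62, 581.04.
Standard total = 2 573 400; weights = 0.1946, 0.1942, 0.1240, 0.1403, 0.1204, 0.1412, 0.0854.
Cohort C: 0.1946×23.66 + 0.1942×27.37 + 0.1240×79.64 + 0.1403×163.10 + 0.1204×263.93 + 0.1412×327.11 + 0.0854×696.20 = 180.0659 per 100 000.
Cohort D: 0.1946×16.48 + 0.1942×32.26 + 0.1240×83.33 + 0.1403×131.46 + 0.1204×165.66 + 0.1412×273.62 + 0.0854×581.04 = 146.4241 per 100 000.
Ratio = 180.0659 ÷ 146.4241 = 1.22976.

1.230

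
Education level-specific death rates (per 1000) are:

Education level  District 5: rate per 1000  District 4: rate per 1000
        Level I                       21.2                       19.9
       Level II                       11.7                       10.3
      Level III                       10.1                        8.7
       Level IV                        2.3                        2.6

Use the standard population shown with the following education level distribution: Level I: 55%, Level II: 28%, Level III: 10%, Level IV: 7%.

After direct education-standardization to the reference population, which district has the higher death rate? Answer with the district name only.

District 5

Standard weights: 0.55, 0.28, 0.10, 0.07.
District 5: 0.5500×21.2 + 0.2800×11.7 + 0.1000×10.1 + 0.0700×2.3 = 16.1070 per 1000.
District 4: 0.5500×19.9 + 0.2800×10.3 + 0.1000×8.7 + 0.0700×2.6 = 14.8810 per 1000.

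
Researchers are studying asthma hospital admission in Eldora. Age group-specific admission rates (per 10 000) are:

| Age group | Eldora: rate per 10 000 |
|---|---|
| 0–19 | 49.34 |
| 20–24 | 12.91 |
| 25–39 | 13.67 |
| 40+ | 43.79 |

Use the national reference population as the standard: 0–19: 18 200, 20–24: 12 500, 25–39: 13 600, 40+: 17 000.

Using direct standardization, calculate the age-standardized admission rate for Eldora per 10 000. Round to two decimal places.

32.46

Standard total = 61 300; weights = 0.2969, 0.2039, 0.2219, 0.2773.
Standardized rate: 0.2969×49.34 + 0.2039×12.91 + 0.2219×13.67 + 0.2773×43.79 = 32.4585 per 10 000.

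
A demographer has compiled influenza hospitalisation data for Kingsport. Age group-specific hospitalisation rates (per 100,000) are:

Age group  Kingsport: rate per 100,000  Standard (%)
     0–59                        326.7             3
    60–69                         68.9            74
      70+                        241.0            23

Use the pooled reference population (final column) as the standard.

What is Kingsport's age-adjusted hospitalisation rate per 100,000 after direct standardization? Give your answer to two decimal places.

Standard weights: 0.03, 0.74, 0.23.
Standardized rate: 0.0300×326.7 + 0.7400×68.9 + 0.2300×241.0 = 116.2170 per 100,000.

116.22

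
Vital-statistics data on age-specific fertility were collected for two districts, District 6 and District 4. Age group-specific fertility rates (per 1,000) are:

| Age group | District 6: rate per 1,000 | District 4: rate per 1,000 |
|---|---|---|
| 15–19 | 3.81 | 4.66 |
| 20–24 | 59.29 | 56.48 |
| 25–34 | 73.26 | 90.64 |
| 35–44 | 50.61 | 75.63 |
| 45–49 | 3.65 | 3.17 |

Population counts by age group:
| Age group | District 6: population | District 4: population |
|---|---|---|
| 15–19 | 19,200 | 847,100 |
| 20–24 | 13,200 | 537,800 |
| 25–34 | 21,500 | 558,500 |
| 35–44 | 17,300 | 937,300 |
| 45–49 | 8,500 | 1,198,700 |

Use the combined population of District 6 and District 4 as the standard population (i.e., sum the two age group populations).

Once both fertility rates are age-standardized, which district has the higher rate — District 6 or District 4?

Combined standard total = 4,159,100; weights = 0.2083, 0.1325, 0.1395, 0.2295, 0.2903.
District 6: 0.2083×3.81 + 0.1325×59.29 + 0.1395×73.26 + 0.2295×50.61 + 0.2903×3.65 = 31.5402 per 1,000.
District 4: 0.2083×4.66 + 0.1325×56.48 + 0.1395×90.64 + 0.2295×75.63 + 0.2903×3.17 = 39.3719 per 1,000.
The crude rates (41.88 vs 39.13) would put District 6 higher, but that reflects its age composition; once standardized to a common age structure, District 4 has the higher underlying rate.

District 4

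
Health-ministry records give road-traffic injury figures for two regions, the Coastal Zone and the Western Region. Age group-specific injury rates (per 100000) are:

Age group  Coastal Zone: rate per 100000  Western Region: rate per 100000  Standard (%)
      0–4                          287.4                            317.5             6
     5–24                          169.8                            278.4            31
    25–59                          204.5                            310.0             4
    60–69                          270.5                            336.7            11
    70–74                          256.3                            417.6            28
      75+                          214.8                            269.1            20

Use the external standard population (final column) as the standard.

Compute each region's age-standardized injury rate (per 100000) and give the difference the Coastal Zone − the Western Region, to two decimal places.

-103.00

Standard weights: 0.06, 0.31, 0.04, 0.11, 0.28, 0.20.
The Coastal Zone: 0.0600×287.4 + 0.3100×169.8 + 0.0400×204.5 + 0.1100×270.5 + 0.2800×256.3 + 0.2000×214.8 = 222.5410 per 100000.
The Western Region: 0.0600×317.5 + 0.3100×278.4 + 0.0400×310.0 + 0.1100×336.7 + 0.2800×417.6 + 0.2000×269.1 = 325.5390 per 100000.
Difference = 222.5410 − 325.5390 = -102.9980.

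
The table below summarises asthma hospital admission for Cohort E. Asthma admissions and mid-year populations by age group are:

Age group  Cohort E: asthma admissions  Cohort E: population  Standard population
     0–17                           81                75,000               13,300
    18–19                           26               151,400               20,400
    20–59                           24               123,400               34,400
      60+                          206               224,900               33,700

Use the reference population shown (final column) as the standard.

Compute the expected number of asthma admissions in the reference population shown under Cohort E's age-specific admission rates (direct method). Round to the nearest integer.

55

Age-specific rates per 10,000 for Cohort E: 10.80, 1.72, 1.94, 9.16.
Expected asthma admissions = Σ (standard pop × age-specific rate ÷ 10,000)
= 13,300×10.80/10,000 + 20,400×1.72/10,000 + 34,400×1.94/10,000 + 33,700×9.16/10,000
= 14.36 + 3.50 + 6.69 + 30.87 = 55.43.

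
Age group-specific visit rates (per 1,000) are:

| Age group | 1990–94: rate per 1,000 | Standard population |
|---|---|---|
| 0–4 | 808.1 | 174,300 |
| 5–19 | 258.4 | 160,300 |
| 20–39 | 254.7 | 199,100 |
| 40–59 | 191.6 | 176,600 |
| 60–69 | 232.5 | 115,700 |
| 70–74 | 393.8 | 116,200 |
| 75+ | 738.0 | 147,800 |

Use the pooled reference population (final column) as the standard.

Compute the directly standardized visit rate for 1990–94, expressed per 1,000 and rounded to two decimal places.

411.52

Standard total = 1,090,000; weights = 0.1599, 0.1471, 0.1827, 0.1620, 0.1061, 0.1066, 0.1356.
Standardized rate: 0.1599×808.1 + 0.1471×258.4 + 0.1827×254.7 + 0.1620×191.6 + 0.1061×232.5 + 0.1066×393.8 + 0.1356×738.0 = 411.5201 per 1,000.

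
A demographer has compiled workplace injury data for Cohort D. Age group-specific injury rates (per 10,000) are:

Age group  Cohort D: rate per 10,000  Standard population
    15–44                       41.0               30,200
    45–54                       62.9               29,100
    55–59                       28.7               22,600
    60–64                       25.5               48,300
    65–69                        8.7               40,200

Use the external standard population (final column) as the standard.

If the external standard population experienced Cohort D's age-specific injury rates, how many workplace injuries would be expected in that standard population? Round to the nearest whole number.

530

Expected workplace injuries = Σ (standard pop × age-specific rate ÷ 10,000)
= 30,200×41.0/10,000 + 29,100×62.9/10,000 + 22,600×28.7/10,000 + 48,300×25.5/10,000 + 40,200×8.7/10,000
= 123.82 + 183.04 + 64.86 + 123.17 + 34.97 = 529.86.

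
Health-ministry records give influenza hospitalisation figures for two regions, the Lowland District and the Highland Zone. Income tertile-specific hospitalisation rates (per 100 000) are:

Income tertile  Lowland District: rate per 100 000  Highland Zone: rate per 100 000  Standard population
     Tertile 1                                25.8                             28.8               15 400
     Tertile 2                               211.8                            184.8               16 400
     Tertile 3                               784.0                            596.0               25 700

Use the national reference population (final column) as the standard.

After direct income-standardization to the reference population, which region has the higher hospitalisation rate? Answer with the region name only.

Standard total = 57 500; weights = 0.2678, 0.2852, 0.4470.
The Lowland District: 0.2678×25.8 + 0.2852×211.8 + 0.4470×784.0 = 417.7329 per 100 000.
The Highland Zone: 0.2678×28.8 + 0.2852×184.8 + 0.4470×596.0 = 326.8077 per 100 000.

Lowland District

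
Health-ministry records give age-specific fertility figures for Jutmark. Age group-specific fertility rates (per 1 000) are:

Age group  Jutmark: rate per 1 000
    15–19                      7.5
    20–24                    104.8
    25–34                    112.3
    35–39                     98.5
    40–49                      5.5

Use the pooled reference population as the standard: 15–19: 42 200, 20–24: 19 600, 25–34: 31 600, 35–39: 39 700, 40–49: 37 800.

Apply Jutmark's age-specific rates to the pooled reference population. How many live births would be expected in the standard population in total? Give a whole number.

10038

Expected live births = Σ (standard pop × age-specific rate ÷ 1 000)
= 42 200×7.5/1 000 + 19 600×104.8/1 000 + 31 600×112.3/1 000 + 39 700×98.5/1 000 + 37 800×5.5/1 000
= 316.50 + 2054.08 + 3548.68 + 3910.45 + 207.90 = 10037.61.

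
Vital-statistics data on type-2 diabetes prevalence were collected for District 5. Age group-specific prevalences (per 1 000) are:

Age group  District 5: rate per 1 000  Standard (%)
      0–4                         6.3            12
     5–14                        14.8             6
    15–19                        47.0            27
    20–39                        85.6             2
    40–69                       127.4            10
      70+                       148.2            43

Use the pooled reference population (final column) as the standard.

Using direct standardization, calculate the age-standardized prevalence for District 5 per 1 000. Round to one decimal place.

Standard weights: 0.12, 0.06, 0.27, 0.02, 0.10, 0.43.
Standardized rate: 0.1200×6.3 + 0.0600×14.8 + 0.2700×47.0 + 0.0200×85.6 + 0.1000×127.4 + 0.4300×148.2 = 92.5120 per 1 000.

92.5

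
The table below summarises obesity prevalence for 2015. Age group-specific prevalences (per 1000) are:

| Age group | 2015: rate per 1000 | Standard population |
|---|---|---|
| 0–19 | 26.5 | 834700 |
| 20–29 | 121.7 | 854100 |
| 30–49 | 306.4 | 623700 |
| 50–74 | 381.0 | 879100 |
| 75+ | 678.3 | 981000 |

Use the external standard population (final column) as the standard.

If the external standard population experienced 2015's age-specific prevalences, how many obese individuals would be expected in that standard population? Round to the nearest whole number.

Expected obese individuals = Σ (standard pop × age-specific rate ÷ 1000)
= 834700×26.5/1000 + 854100×121.7/1000 + 623700×306.4/1000 + 879100×381.0/1000 + 981000×678.3/1000
= 22119.55 + 103943.97 + 191101.68 + 334937.10 + 665412.30 = 1317514.60.

1317515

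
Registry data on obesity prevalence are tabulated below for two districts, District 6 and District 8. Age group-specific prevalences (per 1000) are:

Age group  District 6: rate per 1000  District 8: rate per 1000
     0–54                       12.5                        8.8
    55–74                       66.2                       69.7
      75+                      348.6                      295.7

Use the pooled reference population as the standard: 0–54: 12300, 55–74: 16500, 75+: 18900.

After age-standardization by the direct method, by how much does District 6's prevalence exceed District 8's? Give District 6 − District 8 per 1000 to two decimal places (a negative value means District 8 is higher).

Standard total = 47700; weights = 0.2579, 0.3459, 0.3962.
District 6: 0.2579×12.5 + 0.3459×66.2 + 0.3962×348.6 = 164.2472 per 1000.
District 8: 0.2579×8.8 + 0.3459×69.7 + 0.3962×295.7 = 143.5434 per 1000.
Difference = 164.2472 − 143.5434 = 20.7038.

20.70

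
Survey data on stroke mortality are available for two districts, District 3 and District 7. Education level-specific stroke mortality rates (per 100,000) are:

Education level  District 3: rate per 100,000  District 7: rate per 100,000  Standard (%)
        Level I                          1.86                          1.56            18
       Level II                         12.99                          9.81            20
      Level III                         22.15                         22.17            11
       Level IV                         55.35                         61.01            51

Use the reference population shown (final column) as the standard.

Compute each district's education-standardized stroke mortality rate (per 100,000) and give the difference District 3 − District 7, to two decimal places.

-2.20

Standard weights: 0.18, 0.20, 0.11, 0.51.
District 3: 0.1800×1.86 + 0.2000×12.99 + 0.1100×22.15 + 0.5100×55.35 = 33.5978 per 100,000.
District 7: 0.1800×1.56 + 0.2000×9.81 + 0.1100×22.17 + 0.5100×61.01 = 35.7966 per 100,000.
Difference = 33.5978 − 35.7966 = -2.1988.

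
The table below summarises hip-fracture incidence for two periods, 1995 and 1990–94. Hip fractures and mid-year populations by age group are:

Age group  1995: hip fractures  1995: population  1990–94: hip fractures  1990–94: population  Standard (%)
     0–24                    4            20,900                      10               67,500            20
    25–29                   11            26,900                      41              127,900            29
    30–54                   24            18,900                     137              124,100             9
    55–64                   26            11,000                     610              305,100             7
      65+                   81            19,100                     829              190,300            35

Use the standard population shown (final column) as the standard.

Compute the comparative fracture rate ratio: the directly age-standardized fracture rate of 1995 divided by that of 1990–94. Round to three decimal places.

1.018

Age-specific rates per 100,000 for 1995: 19.14, 40.89, 126.98, 236.36, 424.08.
For 1990–94: 14.81, 32.06, 110.39, 199.93, 435.63.
Standard weights: 0.20, 0.29, 0.09, 0.07, 0.35.
1995: 0.2000×19.14 + 0.2900×40.89 + 0.0900×126.98 + 0.0700×236.36 + 0.3500×424.08 = 192.0898 per 100,000.
1990–94: 0.2000×14.81 + 0.2900×32.06 + 0.0900×110.39 + 0.0700×199.93 + 0.3500×435.63 = 188.6600 per 100,000.
Ratio = 192.0898 ÷ 188.6600 = 1.01818.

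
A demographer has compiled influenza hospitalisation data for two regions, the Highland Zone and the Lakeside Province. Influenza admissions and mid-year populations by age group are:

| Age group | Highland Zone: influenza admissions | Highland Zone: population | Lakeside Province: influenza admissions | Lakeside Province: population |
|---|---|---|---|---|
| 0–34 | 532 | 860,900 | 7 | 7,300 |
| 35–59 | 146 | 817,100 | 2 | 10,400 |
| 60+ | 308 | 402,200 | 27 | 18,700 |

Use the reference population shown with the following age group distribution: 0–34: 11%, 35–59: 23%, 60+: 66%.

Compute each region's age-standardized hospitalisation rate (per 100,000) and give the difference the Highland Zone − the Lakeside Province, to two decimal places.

Age-specific rates per 100,000 for the Highland Zone: 61.80, 17.87, 76.58.
For the Lakeside Province: 95.89, 19.23, 144.39.
Standard weights: 0.11, 0.23, 0.66.
The Highland Zone: 0.1100×61.80 + 0.2300×17.87 + 0.6600×76.58 = 61.4492 per 100,000.
The Lakeside Province: 0.1100×95.89 + 0.2300×19.23 + 0.6600×144.39 = 110.2651 per 100,000.
Difference = 61.4492 − 110.2651 = -48.8159.

-48.82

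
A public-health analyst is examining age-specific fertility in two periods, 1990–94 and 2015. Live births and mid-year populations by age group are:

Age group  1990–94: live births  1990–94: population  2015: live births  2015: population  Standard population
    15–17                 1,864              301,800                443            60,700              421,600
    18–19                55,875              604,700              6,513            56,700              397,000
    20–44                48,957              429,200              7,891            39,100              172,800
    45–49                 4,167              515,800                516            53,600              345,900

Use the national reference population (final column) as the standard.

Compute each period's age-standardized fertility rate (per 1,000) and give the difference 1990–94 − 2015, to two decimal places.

Age-specific rates per 1,000 for 1990–94: 6.176, 92.401, 114.066, 8.079.
For 2015: 7.298, 114.868, 201.816, 9.627.
Standard total = 1,337,300; weights = 0.3153, 0.2969, 0.1292, 0.2587.
1990–94: 0.3153×6.176 + 0.2969×92.401 + 0.1292×114.066 + 0.2587×8.079 = 46.2067 per 1,000.
2015: 0.3153×7.298 + 0.2969×114.868 + 0.1292×201.816 + 0.2587×9.627 = 64.9691 per 1,000.
Difference = 46.2067 − 64.9691 = -18.7624.

-18.76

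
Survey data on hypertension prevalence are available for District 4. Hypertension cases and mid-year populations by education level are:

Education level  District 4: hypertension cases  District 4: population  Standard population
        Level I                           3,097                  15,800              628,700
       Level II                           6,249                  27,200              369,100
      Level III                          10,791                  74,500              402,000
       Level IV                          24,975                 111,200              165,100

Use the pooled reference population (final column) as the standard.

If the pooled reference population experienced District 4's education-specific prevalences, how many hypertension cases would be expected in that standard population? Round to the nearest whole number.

303340

Education-specific rates per 1,000 for District 4: 196.013, 229.743, 144.846, 224.595.
Expected hypertension cases = Σ (standard pop × education-specific rate ÷ 1,000)
= 628,700×196.013/1,000 + 369,100×229.743/1,000 + 402,000×144.846/1,000 + 165,100×224.595/1,000
= 123233.16 + 84798.01 + 58227.95 + 37080.69 = 303339.80.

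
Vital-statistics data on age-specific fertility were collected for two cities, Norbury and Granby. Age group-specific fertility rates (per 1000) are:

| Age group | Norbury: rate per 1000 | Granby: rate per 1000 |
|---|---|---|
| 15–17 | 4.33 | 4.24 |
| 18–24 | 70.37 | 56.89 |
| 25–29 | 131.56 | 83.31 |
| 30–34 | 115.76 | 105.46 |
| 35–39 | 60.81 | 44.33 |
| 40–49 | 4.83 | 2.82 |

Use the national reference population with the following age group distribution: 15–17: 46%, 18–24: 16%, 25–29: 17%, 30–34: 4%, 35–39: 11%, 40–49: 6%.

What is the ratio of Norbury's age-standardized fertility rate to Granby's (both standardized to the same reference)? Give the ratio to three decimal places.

Standard weights: 0.46, 0.16, 0.17, 0.04, 0.11, 0.06.
Norbury: 0.4600×4.33 + 0.1600×70.37 + 0.1700×131.56 + 0.0400×115.76 + 0.1100×60.81 + 0.0600×4.83 = 47.2255 per 1000.
Granby: 0.4600×4.24 + 0.1600×56.89 + 0.1700×83.31 + 0.0400×105.46 + 0.1100×44.33 + 0.0600×2.82 = 34.4794 per 1000.
Ratio = 47.2255 ÷ 34.4794 = 1.36967.

1.370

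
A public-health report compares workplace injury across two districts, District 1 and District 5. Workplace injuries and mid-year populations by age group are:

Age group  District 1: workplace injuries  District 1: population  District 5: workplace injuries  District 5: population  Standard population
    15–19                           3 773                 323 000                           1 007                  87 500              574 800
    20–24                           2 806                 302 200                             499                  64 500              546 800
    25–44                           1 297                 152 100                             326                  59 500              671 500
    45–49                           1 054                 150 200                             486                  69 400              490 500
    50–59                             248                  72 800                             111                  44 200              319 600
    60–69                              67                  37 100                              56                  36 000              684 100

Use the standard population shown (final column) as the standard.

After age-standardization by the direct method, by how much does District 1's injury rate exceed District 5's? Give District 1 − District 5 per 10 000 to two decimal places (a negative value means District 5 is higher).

10.52

Age-specific rates per 10 000 for District 1: 116.81, 92.85, 85.27, 70.17, 34.07, 18.06.
For District 5: 115.09, 77.36, 54.79, 70.03, 25.11, 15.56.
Standard total = 3 287 300; weights = 0.1749, 0.1663, 0.2043, 0.1492, 0.0972, 0.2081.
District 1: 0.1749×116.81 + 0.1663×92.85 + 0.2043×85.27 + 0.1492×70.17 + 0.0972×34.07 + 0.2081×18.06 = 70.8293 per 10 000.
District 5: 0.1749×115.09 + 0.1663×77.36 + 0.2043×54.79 + 0.1492×70.03 + 0.0972×25.11 + 0.2081×15.56 = 60.3116 per 10 000.
Difference = 70.8293 − 60.3116 = 10.5177.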